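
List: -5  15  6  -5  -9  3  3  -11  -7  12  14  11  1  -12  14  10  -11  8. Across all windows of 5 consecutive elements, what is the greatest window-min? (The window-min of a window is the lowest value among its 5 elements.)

[-5, 15, 6, -5, -9] → min -9
[15, 6, -5, -9, 3] → min -9
[6, -5, -9, 3, 3] → min -9
[-5, -9, 3, 3, -11] → min -11
[-9, 3, 3, -11, -7] → min -11
[3, 3, -11, -7, 12] → min -11
[3, -11, -7, 12, 14] → min -11
[-11, -7, 12, 14, 11] → min -11
[-7, 12, 14, 11, 1] → min -7
[12, 14, 11, 1, -12] → min -12
[14, 11, 1, -12, 14] → min -12
[11, 1, -12, 14, 10] → min -12
[1, -12, 14, 10, -11] → min -12
[-12, 14, 10, -11, 8] → min -12
Greatest of these is -7.

-7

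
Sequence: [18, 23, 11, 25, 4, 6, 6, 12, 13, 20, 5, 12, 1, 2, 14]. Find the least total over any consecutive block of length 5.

Window sums for each of the 11 positions:
[18, 23, 11, 25, 4] → sum 81
[23, 11, 25, 4, 6] → sum 69
[11, 25, 4, 6, 6] → sum 52
[25, 4, 6, 6, 12] → sum 53
[4, 6, 6, 12, 13] → sum 41
[6, 6, 12, 13, 20] → sum 57
[6, 12, 13, 20, 5] → sum 56
[12, 13, 20, 5, 12] → sum 62
[13, 20, 5, 12, 1] → sum 51
[20, 5, 12, 1, 2] → sum 40
[5, 12, 1, 2, 14] → sum 34
Least of these is 34.

34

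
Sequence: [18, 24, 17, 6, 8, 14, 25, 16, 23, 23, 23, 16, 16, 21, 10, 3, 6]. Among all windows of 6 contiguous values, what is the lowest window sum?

[18, 24, 17, 6, 8, 14] → sum 87
[24, 17, 6, 8, 14, 25] → sum 94
[17, 6, 8, 14, 25, 16] → sum 86
[6, 8, 14, 25, 16, 23] → sum 92
[8, 14, 25, 16, 23, 23] → sum 109
[14, 25, 16, 23, 23, 23] → sum 124
[25, 16, 23, 23, 23, 16] → sum 126
[16, 23, 23, 23, 16, 16] → sum 117
[23, 23, 23, 16, 16, 21] → sum 122
[23, 23, 16, 16, 21, 10] → sum 109
[23, 16, 16, 21, 10, 3] → sum 89
[16, 16, 21, 10, 3, 6] → sum 72
Lowest of these is 72.

72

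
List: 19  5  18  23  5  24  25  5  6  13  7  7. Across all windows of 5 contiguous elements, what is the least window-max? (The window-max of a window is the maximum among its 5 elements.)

13

19 5 18 23 5 → max 23
5 18 23 5 24 → max 24
18 23 5 24 25 → max 25
23 5 24 25 5 → max 25
5 24 25 5 6 → max 25
24 25 5 6 13 → max 25
25 5 6 13 7 → max 25
5 6 13 7 7 → max 13
Least of these is 13.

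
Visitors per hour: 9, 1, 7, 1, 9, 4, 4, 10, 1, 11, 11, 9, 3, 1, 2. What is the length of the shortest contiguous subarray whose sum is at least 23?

add 9: running sum 9 < 23
add 1: running sum 10 < 23
add 7: running sum 17 < 23
add 1: running sum 18 < 23
add 9: shortest ending here [9, 1, 7, 1, 9] sum 27, len 5
add 4: shortest ending here [9, 1, 7, 1, 9, 4] sum 31, len 6
add 4: shortest ending here [7, 1, 9, 4, 4] sum 25, len 5
add 10: shortest ending here [9, 4, 4, 10] sum 27, len 4
add 1: shortest ending here [9, 4, 4, 10, 1] sum 28, len 5
add 11: shortest ending here [4, 10, 1, 11] sum 26, len 4
add 11: shortest ending here [1, 11, 11] sum 23, len 3
add 9: shortest ending here [11, 11, 9] sum 31, len 3
add 3: shortest ending here [11, 9, 3] sum 23, len 3
add 1: shortest ending here [11, 9, 3, 1] sum 24, len 4
add 2: shortest ending here [11, 9, 3, 1, 2] sum 26, len 5
Shortest qualifying length: 3.

3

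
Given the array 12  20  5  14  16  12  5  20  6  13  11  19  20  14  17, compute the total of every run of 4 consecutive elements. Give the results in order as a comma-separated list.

51, 55, 47, 47, 53, 43, 44, 50, 49, 63, 64, 70

Sliding a size-4 window across the 15 values:
(12, 20, 5, 14) → sum 51
(20, 5, 14, 16) → sum 55
(5, 14, 16, 12) → sum 47
(14, 16, 12, 5) → sum 47
(16, 12, 5, 20) → sum 53
(12, 5, 20, 6) → sum 43
(5, 20, 6, 13) → sum 44
(20, 6, 13, 11) → sum 50
(6, 13, 11, 19) → sum 49
(13, 11, 19, 20) → sum 63
(11, 19, 20, 14) → sum 64
(19, 20, 14, 17) → sum 70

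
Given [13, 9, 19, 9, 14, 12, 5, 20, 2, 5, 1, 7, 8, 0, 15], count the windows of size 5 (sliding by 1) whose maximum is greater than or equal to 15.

9

(13, 9, 19, 9, 14) → max 19  ≥ 15 ✓
(9, 19, 9, 14, 12) → max 19  ≥ 15 ✓
(19, 9, 14, 12, 5) → max 19  ≥ 15 ✓
(9, 14, 12, 5, 20) → max 20  ≥ 15 ✓
(14, 12, 5, 20, 2) → max 20  ≥ 15 ✓
(12, 5, 20, 2, 5) → max 20  ≥ 15 ✓
(5, 20, 2, 5, 1) → max 20  ≥ 15 ✓
(20, 2, 5, 1, 7) → max 20  ≥ 15 ✓
(2, 5, 1, 7, 8) → max 8
(5, 1, 7, 8, 0) → max 8
(1, 7, 8, 0, 15) → max 15  ≥ 15 ✓
9 windows satisfy the condition.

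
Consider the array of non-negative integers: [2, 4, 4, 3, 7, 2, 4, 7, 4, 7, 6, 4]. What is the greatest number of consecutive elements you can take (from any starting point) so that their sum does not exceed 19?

4

→ 2: sum 2, len 1
→ 4: sum 6, len 2
→ 4: sum 10, len 3
→ 3: sum 13, len 4
→ 7 (dropped 2): sum 18, len 4
→ 2 (dropped 4): sum 16, len 4
→ 4 (dropped 4): sum 16, len 4
→ 7 (dropped 3, 7): sum 13, len 3
→ 4: sum 17, len 4
→ 7 (dropped 2, 4): sum 18, len 3
→ 6 (dropped 7): sum 17, len 3
→ 4 (dropped 4): sum 17, len 3
Longest length seen: 4.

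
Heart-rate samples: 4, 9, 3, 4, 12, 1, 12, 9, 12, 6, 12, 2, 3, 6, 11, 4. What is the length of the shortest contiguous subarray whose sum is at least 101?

14

add 4: running sum 4 < 101
add 9: running sum 13 < 101
add 3: running sum 16 < 101
add 4: running sum 20 < 101
add 12: running sum 32 < 101
add 1: running sum 33 < 101
add 12: running sum 45 < 101
add 9: running sum 54 < 101
add 12: running sum 66 < 101
add 6: running sum 72 < 101
add 12: running sum 84 < 101
add 2: running sum 86 < 101
add 3: running sum 89 < 101
add 6: running sum 95 < 101
add 11: shortest ending here [9, 3, 4, 12, 1, 12, 9, 12, 6, 12, 2, 3, 6, 11] sum 102, len 14
add 4: shortest ending here [9, 3, 4, 12, 1, 12, 9, 12, 6, 12, 2, 3, 6, 11, 4] sum 106, len 15
Shortest qualifying length: 14.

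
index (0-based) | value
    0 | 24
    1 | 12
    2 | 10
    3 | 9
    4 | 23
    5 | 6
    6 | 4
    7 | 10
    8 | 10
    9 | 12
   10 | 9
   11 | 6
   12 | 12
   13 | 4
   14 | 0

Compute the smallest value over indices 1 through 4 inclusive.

Elements at indices 1..4: 12, 10, 9, 23
min(12, 10, 9, 23) = 9

9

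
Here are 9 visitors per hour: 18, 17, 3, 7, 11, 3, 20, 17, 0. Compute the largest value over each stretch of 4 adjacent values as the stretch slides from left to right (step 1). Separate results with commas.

[18, 17, 3, 7] → max 18
[17, 3, 7, 11] → max 17
[3, 7, 11, 3] → max 11
[7, 11, 3, 20] → max 20
[11, 3, 20, 17] → max 20
[3, 20, 17, 0] → max 20

18, 17, 11, 20, 20, 20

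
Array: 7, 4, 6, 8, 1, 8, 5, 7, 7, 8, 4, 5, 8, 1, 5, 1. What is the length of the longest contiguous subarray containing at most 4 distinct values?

8

[7] 1 distinct, len 1
[7, 4] 2 distinct, len 2
[7, 4, 6] 3 distinct, len 3
[7, 4, 6, 8] 4 distinct, len 4
[4, 6, 8, 1] 4 distinct, len 4
[4, 6, 8, 1, 8] 4 distinct, len 5
[6, 8, 1, 8, 5] 4 distinct, len 5
[8, 1, 8, 5, 7] 4 distinct, len 5
[8, 1, 8, 5, 7, 7] 4 distinct, len 6
[8, 1, 8, 5, 7, 7, 8] 4 distinct, len 7
[8, 5, 7, 7, 8, 4] 4 distinct, len 6
[8, 5, 7, 7, 8, 4, 5] 4 distinct, len 7
[8, 5, 7, 7, 8, 4, 5, 8] 4 distinct, len 8
[8, 4, 5, 8, 1] 4 distinct, len 5
[8, 4, 5, 8, 1, 5] 4 distinct, len 6
[8, 4, 5, 8, 1, 5, 1] 4 distinct, len 7
Longest length with ≤4 distinct: 8.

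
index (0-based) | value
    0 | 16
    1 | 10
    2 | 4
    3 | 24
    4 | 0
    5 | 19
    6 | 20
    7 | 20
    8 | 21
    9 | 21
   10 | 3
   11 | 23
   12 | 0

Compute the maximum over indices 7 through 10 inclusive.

Elements at indices 7..10: 20, 21, 21, 3
max(20, 21, 21, 3) = 21

21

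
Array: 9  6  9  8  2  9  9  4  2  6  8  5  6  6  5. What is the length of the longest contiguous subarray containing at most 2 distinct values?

[9] 1 distinct, len 1
[9, 6] 2 distinct, len 2
[9, 6, 9] 2 distinct, len 3
[9, 8] 2 distinct, len 2
[8, 2] 2 distinct, len 2
[2, 9] 2 distinct, len 2
[2, 9, 9] 2 distinct, len 3
[9, 9, 4] 2 distinct, len 3
[4, 2] 2 distinct, len 2
[2, 6] 2 distinct, len 2
[6, 8] 2 distinct, len 2
[8, 5] 2 distinct, len 2
[5, 6] 2 distinct, len 2
[5, 6, 6] 2 distinct, len 3
[5, 6, 6, 5] 2 distinct, len 4
Longest length with ≤2 distinct: 4.

4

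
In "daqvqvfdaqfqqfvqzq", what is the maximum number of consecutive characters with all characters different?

5

add d: [d] len 1
add a: [d, a] len 2
add q: [d, a, q] len 3
add v: [d, a, q, v] len 4
add q (repeat q, move left end past it): [v, q] len 2
add v (repeat v, move left end past it): [q, v] len 2
add f: [q, v, f] len 3
add d: [q, v, f, d] len 4
add a: [q, v, f, d, a] len 5
add q (repeat q, move left end past it): [v, f, d, a, q] len 5
add f (repeat f, move left end past it): [d, a, q, f] len 4
add q (repeat q, move left end past it): [f, q] len 2
add q (repeat q, move left end past it): [q] len 1
add f: [q, f] len 2
add v: [q, f, v] len 3
add q (repeat q, move left end past it): [f, v, q] len 3
add z: [f, v, q, z] len 4
add q (repeat q, move left end past it): [z, q] len 2
Longest all-distinct length: 5.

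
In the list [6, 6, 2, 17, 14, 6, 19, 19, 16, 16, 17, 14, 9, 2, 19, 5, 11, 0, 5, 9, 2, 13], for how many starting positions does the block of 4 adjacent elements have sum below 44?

[6, 6, 2, 17] → sum 31  < 44 ✓
[6, 2, 17, 14] → sum 39  < 44 ✓
[2, 17, 14, 6] → sum 39  < 44 ✓
[17, 14, 6, 19] → sum 56
[14, 6, 19, 19] → sum 58
[6, 19, 19, 16] → sum 60
[19, 19, 16, 16] → sum 70
[19, 16, 16, 17] → sum 68
[16, 16, 17, 14] → sum 63
[16, 17, 14, 9] → sum 56
[17, 14, 9, 2] → sum 42  < 44 ✓
[14, 9, 2, 19] → sum 44
[9, 2, 19, 5] → sum 35  < 44 ✓
[2, 19, 5, 11] → sum 37  < 44 ✓
[19, 5, 11, 0] → sum 35  < 44 ✓
[5, 11, 0, 5] → sum 21  < 44 ✓
[11, 0, 5, 9] → sum 25  < 44 ✓
[0, 5, 9, 2] → sum 16  < 44 ✓
[5, 9, 2, 13] → sum 29  < 44 ✓
11 windows satisfy the condition.

11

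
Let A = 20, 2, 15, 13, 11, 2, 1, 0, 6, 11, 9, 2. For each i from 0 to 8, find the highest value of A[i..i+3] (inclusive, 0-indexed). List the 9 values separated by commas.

Sliding a size-4 window across the 12 values:
20 2 15 13 → max 20
2 15 13 11 → max 15
15 13 11 2 → max 15
13 11 2 1 → max 13
11 2 1 0 → max 11
2 1 0 6 → max 6
1 0 6 11 → max 11
0 6 11 9 → max 11
6 11 9 2 → max 11

20, 15, 15, 13, 11, 6, 11, 11, 11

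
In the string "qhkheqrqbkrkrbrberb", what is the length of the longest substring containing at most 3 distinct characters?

8

add q: window [q] (1 distinct), len 1
add h: window [q, h] (2 distinct), len 2
add k: window [q, h, k] (3 distinct), len 3
add h: window [q, h, k, h] (3 distinct), len 4
add e: window [h, k, h, e] (3 distinct), len 4
add q: window [h, e, q] (3 distinct), len 3
add r: window [e, q, r] (3 distinct), len 3
add q: window [e, q, r, q] (3 distinct), len 4
add b: window [q, r, q, b] (3 distinct), len 4
add k: window [q, b, k] (3 distinct), len 3
add r: window [b, k, r] (3 distinct), len 3
add k: window [b, k, r, k] (3 distinct), len 4
add r: window [b, k, r, k, r] (3 distinct), len 5
add b: window [b, k, r, k, r, b] (3 distinct), len 6
add r: window [b, k, r, k, r, b, r] (3 distinct), len 7
add b: window [b, k, r, k, r, b, r, b] (3 distinct), len 8
add e: window [r, b, r, b, e] (3 distinct), len 5
add r: window [r, b, r, b, e, r] (3 distinct), len 6
add b: window [r, b, r, b, e, r, b] (3 distinct), len 7
Longest length with ≤3 distinct: 8.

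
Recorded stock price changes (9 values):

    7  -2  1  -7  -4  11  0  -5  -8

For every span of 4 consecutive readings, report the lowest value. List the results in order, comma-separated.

-7, -7, -7, -7, -5, -8

[7, -2, 1, -7] → min -7
[-2, 1, -7, -4] → min -7
[1, -7, -4, 11] → min -7
[-7, -4, 11, 0] → min -7
[-4, 11, 0, -5] → min -5
[11, 0, -5, -8] → min -8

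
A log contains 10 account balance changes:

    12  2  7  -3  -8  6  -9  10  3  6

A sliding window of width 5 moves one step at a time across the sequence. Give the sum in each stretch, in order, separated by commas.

12 2 7 -3 -8 → sum 10
2 7 -3 -8 6 → sum 4
7 -3 -8 6 -9 → sum -7
-3 -8 6 -9 10 → sum -4
-8 6 -9 10 3 → sum 2
6 -9 10 3 6 → sum 16

10, 4, -7, -4, 2, 16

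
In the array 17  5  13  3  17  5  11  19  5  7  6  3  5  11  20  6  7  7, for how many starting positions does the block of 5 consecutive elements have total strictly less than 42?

3

(17, 5, 13, 3, 17) → sum 55
(5, 13, 3, 17, 5) → sum 43
(13, 3, 17, 5, 11) → sum 49
(3, 17, 5, 11, 19) → sum 55
(17, 5, 11, 19, 5) → sum 57
(5, 11, 19, 5, 7) → sum 47
(11, 19, 5, 7, 6) → sum 48
(19, 5, 7, 6, 3) → sum 40  < 42 ✓
(5, 7, 6, 3, 5) → sum 26  < 42 ✓
(7, 6, 3, 5, 11) → sum 32  < 42 ✓
(6, 3, 5, 11, 20) → sum 45
(3, 5, 11, 20, 6) → sum 45
(5, 11, 20, 6, 7) → sum 49
(11, 20, 6, 7, 7) → sum 51
3 windows satisfy the condition.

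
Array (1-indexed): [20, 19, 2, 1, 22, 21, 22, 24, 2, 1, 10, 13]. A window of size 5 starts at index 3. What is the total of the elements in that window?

68

Elements at indices 3..7: 2, 1, 22, 21, 22
sum(2, 1, 22, 21, 22) = 68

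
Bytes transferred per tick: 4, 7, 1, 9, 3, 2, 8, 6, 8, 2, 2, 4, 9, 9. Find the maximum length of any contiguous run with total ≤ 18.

4

Extend to the right; shrink from the left whenever the sum exceeds 18:
add 4: [4] sum 4, len 1
add 7: [4, 7] sum 11, len 2
add 1: [4, 7, 1] sum 12, len 3
add 9: [7, 1, 9] sum 17, len 3
add 3: [1, 9, 3] sum 13, len 3
add 2: [1, 9, 3, 2] sum 15, len 4
add 8: [3, 2, 8] sum 13, len 3
add 6: [2, 8, 6] sum 16, len 3
add 8: [6, 8] sum 14, len 2
add 2: [6, 8, 2] sum 16, len 3
add 2: [6, 8, 2, 2] sum 18, len 4
add 4: [8, 2, 2, 4] sum 16, len 4
add 9: [2, 2, 4, 9] sum 17, len 4
add 9: [9, 9] sum 18, len 2
Longest length seen: 4.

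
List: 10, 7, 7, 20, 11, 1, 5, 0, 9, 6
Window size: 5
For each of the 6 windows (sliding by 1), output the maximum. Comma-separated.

20, 20, 20, 20, 11, 9

Sliding a size-5 window across the 10 values:
(10, 7, 7, 20, 11) → max 20
(7, 7, 20, 11, 1) → max 20
(7, 20, 11, 1, 5) → max 20
(20, 11, 1, 5, 0) → max 20
(11, 1, 5, 0, 9) → max 11
(1, 5, 0, 9, 6) → max 9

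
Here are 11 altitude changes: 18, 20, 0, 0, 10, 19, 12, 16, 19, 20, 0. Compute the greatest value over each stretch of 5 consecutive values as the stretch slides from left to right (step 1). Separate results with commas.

20, 20, 19, 19, 19, 20, 20

18 20 0 0 10 → max 20
20 0 0 10 19 → max 20
0 0 10 19 12 → max 19
0 10 19 12 16 → max 19
10 19 12 16 19 → max 19
19 12 16 19 20 → max 20
12 16 19 20 0 → max 20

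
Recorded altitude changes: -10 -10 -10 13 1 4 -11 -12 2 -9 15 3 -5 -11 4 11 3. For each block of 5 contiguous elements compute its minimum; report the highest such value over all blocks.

-10 -10 -10 13 1 → min -10
-10 -10 13 1 4 → min -10
-10 13 1 4 -11 → min -11
13 1 4 -11 -12 → min -12
1 4 -11 -12 2 → min -12
4 -11 -12 2 -9 → min -12
-11 -12 2 -9 15 → min -12
-12 2 -9 15 3 → min -12
2 -9 15 3 -5 → min -9
-9 15 3 -5 -11 → min -11
15 3 -5 -11 4 → min -11
3 -5 -11 4 11 → min -11
-5 -11 4 11 3 → min -11
Highest of these is -9.

-9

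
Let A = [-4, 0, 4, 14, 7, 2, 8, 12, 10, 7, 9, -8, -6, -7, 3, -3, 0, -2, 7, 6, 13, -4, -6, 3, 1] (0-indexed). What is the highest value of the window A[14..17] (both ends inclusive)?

3

Elements at indices 14..17: 3, -3, 0, -2
max(3, -3, 0, -2) = 3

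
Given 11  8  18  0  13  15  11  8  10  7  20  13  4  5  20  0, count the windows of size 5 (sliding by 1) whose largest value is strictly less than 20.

11 8 18 0 13 → max 18  < 20 ✓
8 18 0 13 15 → max 18  < 20 ✓
18 0 13 15 11 → max 18  < 20 ✓
0 13 15 11 8 → max 15  < 20 ✓
13 15 11 8 10 → max 15  < 20 ✓
15 11 8 10 7 → max 15  < 20 ✓
11 8 10 7 20 → max 20
8 10 7 20 13 → max 20
10 7 20 13 4 → max 20
7 20 13 4 5 → max 20
20 13 4 5 20 → max 20
13 4 5 20 0 → max 20
6 windows satisfy the condition.

6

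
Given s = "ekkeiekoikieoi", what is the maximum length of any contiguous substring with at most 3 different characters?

7

add e: window [e] (1 distinct), len 1
add k: window [e, k] (2 distinct), len 2
add k: window [e, k, k] (2 distinct), len 3
add e: window [e, k, k, e] (2 distinct), len 4
add i: window [e, k, k, e, i] (3 distinct), len 5
add e: window [e, k, k, e, i, e] (3 distinct), len 6
add k: window [e, k, k, e, i, e, k] (3 distinct), len 7
add o: window [e, k, o] (3 distinct), len 3
add i: window [k, o, i] (3 distinct), len 3
add k: window [k, o, i, k] (3 distinct), len 4
add i: window [k, o, i, k, i] (3 distinct), len 5
add e: window [i, k, i, e] (3 distinct), len 4
add o: window [i, e, o] (3 distinct), len 3
add i: window [i, e, o, i] (3 distinct), len 4
Longest length with ≤3 distinct: 7.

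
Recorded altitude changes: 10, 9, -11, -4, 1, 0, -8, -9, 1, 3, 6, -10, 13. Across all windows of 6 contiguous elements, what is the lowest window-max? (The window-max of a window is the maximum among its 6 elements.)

Window maxs for each of the 8 positions:
(10, 9, -11, -4, 1, 0) → max 10
(9, -11, -4, 1, 0, -8) → max 9
(-11, -4, 1, 0, -8, -9) → max 1
(-4, 1, 0, -8, -9, 1) → max 1
(1, 0, -8, -9, 1, 3) → max 3
(0, -8, -9, 1, 3, 6) → max 6
(-8, -9, 1, 3, 6, -10) → max 6
(-9, 1, 3, 6, -10, 13) → max 13
Lowest of these is 1.

1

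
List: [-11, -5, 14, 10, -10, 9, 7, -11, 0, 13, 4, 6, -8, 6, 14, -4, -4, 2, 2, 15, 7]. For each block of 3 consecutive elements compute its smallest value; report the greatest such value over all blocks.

Each size-3 window and its min:
(-11, -5, 14) → min -11
(-5, 14, 10) → min -5
(14, 10, -10) → min -10
(10, -10, 9) → min -10
(-10, 9, 7) → min -10
(9, 7, -11) → min -11
(7, -11, 0) → min -11
(-11, 0, 13) → min -11
(0, 13, 4) → min 0
(13, 4, 6) → min 4
(4, 6, -8) → min -8
(6, -8, 6) → min -8
(-8, 6, 14) → min -8
(6, 14, -4) → min -4
(14, -4, -4) → min -4
(-4, -4, 2) → min -4
(-4, 2, 2) → min -4
(2, 2, 15) → min 2
(2, 15, 7) → min 2
Greatest of these is 4.

4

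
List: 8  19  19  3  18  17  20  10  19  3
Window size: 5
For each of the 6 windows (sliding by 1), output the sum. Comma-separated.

67, 76, 77, 68, 84, 69

[8, 19, 19, 3, 18] → sum 67
[19, 19, 3, 18, 17] → sum 76
[19, 3, 18, 17, 20] → sum 77
[3, 18, 17, 20, 10] → sum 68
[18, 17, 20, 10, 19] → sum 84
[17, 20, 10, 19, 3] → sum 69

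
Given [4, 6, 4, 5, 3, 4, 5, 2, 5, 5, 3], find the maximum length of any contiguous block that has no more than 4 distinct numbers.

add 4: window [4] (1 distinct), len 1
add 6: window [4, 6] (2 distinct), len 2
add 4: window [4, 6, 4] (2 distinct), len 3
add 5: window [4, 6, 4, 5] (3 distinct), len 4
add 3: window [4, 6, 4, 5, 3] (4 distinct), len 5
add 4: window [4, 6, 4, 5, 3, 4] (4 distinct), len 6
add 5: window [4, 6, 4, 5, 3, 4, 5] (4 distinct), len 7
add 2: window [4, 5, 3, 4, 5, 2] (4 distinct), len 6
add 5: window [4, 5, 3, 4, 5, 2, 5] (4 distinct), len 7
add 5: window [4, 5, 3, 4, 5, 2, 5, 5] (4 distinct), len 8
add 3: window [4, 5, 3, 4, 5, 2, 5, 5, 3] (4 distinct), len 9
Longest length with ≤4 distinct: 9.

9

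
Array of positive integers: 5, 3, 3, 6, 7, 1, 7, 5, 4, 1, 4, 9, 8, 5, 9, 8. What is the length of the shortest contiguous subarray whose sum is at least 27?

4

add 5: running sum 5 < 27
add 3: running sum 8 < 27
add 3: running sum 11 < 27
add 6: running sum 17 < 27
add 7: running sum 24 < 27
add 1: running sum 25 < 27
end 6: [3, 3, 6, 7, 1, 7] sum 27, len 6
end 7: [3, 6, 7, 1, 7, 5] sum 29, len 6
end 8: [6, 7, 1, 7, 5, 4] sum 30, len 6
end 9: [6, 7, 1, 7, 5, 4, 1] sum 31, len 7
end 10: [7, 1, 7, 5, 4, 1, 4] sum 29, len 7
end 11: [7, 5, 4, 1, 4, 9] sum 30, len 6
end 12: [5, 4, 1, 4, 9, 8] sum 31, len 6
end 13: [1, 4, 9, 8, 5] sum 27, len 5
end 14: [9, 8, 5, 9] sum 31, len 4
end 15: [8, 5, 9, 8] sum 30, len 4
Shortest qualifying length: 4.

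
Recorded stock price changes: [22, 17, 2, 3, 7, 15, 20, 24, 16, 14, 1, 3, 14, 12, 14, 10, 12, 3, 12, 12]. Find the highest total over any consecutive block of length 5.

89

22 17 2 3 7 → sum 51
17 2 3 7 15 → sum 44
2 3 7 15 20 → sum 47
3 7 15 20 24 → sum 69
7 15 20 24 16 → sum 82
15 20 24 16 14 → sum 89
20 24 16 14 1 → sum 75
24 16 14 1 3 → sum 58
16 14 1 3 14 → sum 48
14 1 3 14 12 → sum 44
1 3 14 12 14 → sum 44
3 14 12 14 10 → sum 53
14 12 14 10 12 → sum 62
12 14 10 12 3 → sum 51
14 10 12 3 12 → sum 51
10 12 3 12 12 → sum 49
Highest of these is 89.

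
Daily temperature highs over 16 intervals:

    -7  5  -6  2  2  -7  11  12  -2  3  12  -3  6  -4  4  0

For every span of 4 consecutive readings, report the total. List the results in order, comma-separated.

-7 5 -6 2 → sum -6
5 -6 2 2 → sum 3
-6 2 2 -7 → sum -9
2 2 -7 11 → sum 8
2 -7 11 12 → sum 18
-7 11 12 -2 → sum 14
11 12 -2 3 → sum 24
12 -2 3 12 → sum 25
-2 3 12 -3 → sum 10
3 12 -3 6 → sum 18
12 -3 6 -4 → sum 11
-3 6 -4 4 → sum 3
6 -4 4 0 → sum 6

-6, 3, -9, 8, 18, 14, 24, 25, 10, 18, 11, 3, 6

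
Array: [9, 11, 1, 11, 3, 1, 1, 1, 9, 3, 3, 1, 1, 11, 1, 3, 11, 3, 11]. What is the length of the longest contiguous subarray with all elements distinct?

[9] len 1
[9, 11] len 2
[9, 11, 1] len 3
[1, 11] len 2
[1, 11, 3] len 3
[11, 3, 1] len 3
[1] len 1
[1] len 1
[1, 9] len 2
[1, 9, 3] len 3
[3] len 1
[3, 1] len 2
[1] len 1
[1, 11] len 2
[11, 1] len 2
[11, 1, 3] len 3
[1, 3, 11] len 3
[11, 3] len 2
[3, 11] len 2
Longest all-distinct length: 3.

3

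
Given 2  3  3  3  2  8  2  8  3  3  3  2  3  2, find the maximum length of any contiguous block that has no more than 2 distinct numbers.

6

Extend right; when distinct count exceeds 2, shrink from the left:
[2] 1 distinct, len 1
[2, 3] 2 distinct, len 2
[2, 3, 3] 2 distinct, len 3
[2, 3, 3, 3] 2 distinct, len 4
[2, 3, 3, 3, 2] 2 distinct, len 5
[2, 8] 2 distinct, len 2
[2, 8, 2] 2 distinct, len 3
[2, 8, 2, 8] 2 distinct, len 4
[8, 3] 2 distinct, len 2
[8, 3, 3] 2 distinct, len 3
[8, 3, 3, 3] 2 distinct, len 4
[3, 3, 3, 2] 2 distinct, len 4
[3, 3, 3, 2, 3] 2 distinct, len 5
[3, 3, 3, 2, 3, 2] 2 distinct, len 6
Longest length with ≤2 distinct: 6.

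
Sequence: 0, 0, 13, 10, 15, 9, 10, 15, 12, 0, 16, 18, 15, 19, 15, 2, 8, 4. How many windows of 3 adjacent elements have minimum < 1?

(0, 0, 13) → min 0  < 1 ✓
(0, 13, 10) → min 0  < 1 ✓
(13, 10, 15) → min 10
(10, 15, 9) → min 9
(15, 9, 10) → min 9
(9, 10, 15) → min 9
(10, 15, 12) → min 10
(15, 12, 0) → min 0  < 1 ✓
(12, 0, 16) → min 0  < 1 ✓
(0, 16, 18) → min 0  < 1 ✓
(16, 18, 15) → min 15
(18, 15, 19) → min 15
(15, 19, 15) → min 15
(19, 15, 2) → min 2
(15, 2, 8) → min 2
(2, 8, 4) → min 2
5 windows satisfy the condition.

5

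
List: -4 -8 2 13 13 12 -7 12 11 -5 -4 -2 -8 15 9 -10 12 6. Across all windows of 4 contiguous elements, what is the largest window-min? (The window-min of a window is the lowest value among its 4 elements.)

2

Window mins for each of the 15 positions:
-4 -8 2 13 → min -8
-8 2 13 13 → min -8
2 13 13 12 → min 2
13 13 12 -7 → min -7
13 12 -7 12 → min -7
12 -7 12 11 → min -7
-7 12 11 -5 → min -7
12 11 -5 -4 → min -5
11 -5 -4 -2 → min -5
-5 -4 -2 -8 → min -8
-4 -2 -8 15 → min -8
-2 -8 15 9 → min -8
-8 15 9 -10 → min -10
15 9 -10 12 → min -10
9 -10 12 6 → min -10
Largest of these is 2.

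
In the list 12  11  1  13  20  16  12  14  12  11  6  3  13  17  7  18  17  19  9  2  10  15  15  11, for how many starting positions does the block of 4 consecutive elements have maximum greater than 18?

12 11 1 13 → max 13
11 1 13 20 → max 20  > 18 ✓
1 13 20 16 → max 20  > 18 ✓
13 20 16 12 → max 20  > 18 ✓
20 16 12 14 → max 20  > 18 ✓
16 12 14 12 → max 16
12 14 12 11 → max 14
14 12 11 6 → max 14
12 11 6 3 → max 12
11 6 3 13 → max 13
6 3 13 17 → max 17
3 13 17 7 → max 17
13 17 7 18 → max 18
17 7 18 17 → max 18
7 18 17 19 → max 19  > 18 ✓
18 17 19 9 → max 19  > 18 ✓
17 19 9 2 → max 19  > 18 ✓
19 9 2 10 → max 19  > 18 ✓
9 2 10 15 → max 15
2 10 15 15 → max 15
10 15 15 11 → max 15
8 windows satisfy the condition.

8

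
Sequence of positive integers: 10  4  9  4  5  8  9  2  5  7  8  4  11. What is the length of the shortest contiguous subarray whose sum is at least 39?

add 10: running sum 10 < 39
add 4: running sum 14 < 39
add 9: running sum 23 < 39
add 4: running sum 27 < 39
add 5: running sum 32 < 39
end 5: [10, 4, 9, 4, 5, 8] sum 40, len 6
end 6: [4, 9, 4, 5, 8, 9] sum 39, len 6
end 7: [4, 9, 4, 5, 8, 9, 2] sum 41, len 7
end 8: [9, 4, 5, 8, 9, 2, 5] sum 42, len 7
end 9: [4, 5, 8, 9, 2, 5, 7] sum 40, len 7
end 10: [8, 9, 2, 5, 7, 8] sum 39, len 6
end 11: [8, 9, 2, 5, 7, 8, 4] sum 43, len 7
end 12: [9, 2, 5, 7, 8, 4, 11] sum 46, len 7
Shortest qualifying length: 6.

6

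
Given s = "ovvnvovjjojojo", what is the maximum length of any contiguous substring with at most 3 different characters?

10

Extend right; when distinct count exceeds 3, shrink from the left:
[o] 1 distinct, len 1
[o, v] 2 distinct, len 2
[o, v, v] 2 distinct, len 3
[o, v, v, n] 3 distinct, len 4
[o, v, v, n, v] 3 distinct, len 5
[o, v, v, n, v, o] 3 distinct, len 6
[o, v, v, n, v, o, v] 3 distinct, len 7
[v, o, v, j] 3 distinct, len 4
[v, o, v, j, j] 3 distinct, len 5
[v, o, v, j, j, o] 3 distinct, len 6
[v, o, v, j, j, o, j] 3 distinct, len 7
[v, o, v, j, j, o, j, o] 3 distinct, len 8
[v, o, v, j, j, o, j, o, j] 3 distinct, len 9
[v, o, v, j, j, o, j, o, j, o] 3 distinct, len 10
Longest length with ≤3 distinct: 10.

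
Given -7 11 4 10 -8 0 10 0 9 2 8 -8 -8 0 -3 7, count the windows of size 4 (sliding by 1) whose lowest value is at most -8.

9

[-7, 11, 4, 10] → min -7
[11, 4, 10, -8] → min -8  ≤ -8 ✓
[4, 10, -8, 0] → min -8  ≤ -8 ✓
[10, -8, 0, 10] → min -8  ≤ -8 ✓
[-8, 0, 10, 0] → min -8  ≤ -8 ✓
[0, 10, 0, 9] → min 0
[10, 0, 9, 2] → min 0
[0, 9, 2, 8] → min 0
[9, 2, 8, -8] → min -8  ≤ -8 ✓
[2, 8, -8, -8] → min -8  ≤ -8 ✓
[8, -8, -8, 0] → min -8  ≤ -8 ✓
[-8, -8, 0, -3] → min -8  ≤ -8 ✓
[-8, 0, -3, 7] → min -8  ≤ -8 ✓
9 windows satisfy the condition.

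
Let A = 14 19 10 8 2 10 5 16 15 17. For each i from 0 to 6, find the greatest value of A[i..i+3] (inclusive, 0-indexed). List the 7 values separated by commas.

14 19 10 8 → max 19
19 10 8 2 → max 19
10 8 2 10 → max 10
8 2 10 5 → max 10
2 10 5 16 → max 16
10 5 16 15 → max 16
5 16 15 17 → max 17

19, 19, 10, 10, 16, 16, 17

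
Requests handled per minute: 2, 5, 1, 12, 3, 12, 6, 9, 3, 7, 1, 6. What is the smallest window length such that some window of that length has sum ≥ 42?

5

add 2: running sum 2 < 42
add 5: running sum 7 < 42
add 1: running sum 8 < 42
add 12: running sum 20 < 42
add 3: running sum 23 < 42
add 12: running sum 35 < 42
add 6: running sum 41 < 42
end 7: [12, 3, 12, 6, 9] sum 42, len 5
end 8: [12, 3, 12, 6, 9, 3] sum 45, len 6
end 9: [12, 3, 12, 6, 9, 3, 7] sum 52, len 7
end 10: [12, 3, 12, 6, 9, 3, 7, 1] sum 53, len 8
end 11: [12, 6, 9, 3, 7, 1, 6] sum 44, len 7
Shortest qualifying length: 5.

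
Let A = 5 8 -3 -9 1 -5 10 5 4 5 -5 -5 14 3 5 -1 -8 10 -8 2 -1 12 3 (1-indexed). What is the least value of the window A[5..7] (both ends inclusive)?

-5

Elements at indices 5..7: 1, -5, 10
min(1, -5, 10) = -5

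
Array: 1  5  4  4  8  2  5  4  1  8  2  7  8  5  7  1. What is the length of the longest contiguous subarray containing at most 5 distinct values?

11

Extend right; when distinct count exceeds 5, shrink from the left:
[1] 1 distinct, len 1
[1, 5] 2 distinct, len 2
[1, 5, 4] 3 distinct, len 3
[1, 5, 4, 4] 3 distinct, len 4
[1, 5, 4, 4, 8] 4 distinct, len 5
[1, 5, 4, 4, 8, 2] 5 distinct, len 6
[1, 5, 4, 4, 8, 2, 5] 5 distinct, len 7
[1, 5, 4, 4, 8, 2, 5, 4] 5 distinct, len 8
[1, 5, 4, 4, 8, 2, 5, 4, 1] 5 distinct, len 9
[1, 5, 4, 4, 8, 2, 5, 4, 1, 8] 5 distinct, len 10
[1, 5, 4, 4, 8, 2, 5, 4, 1, 8, 2] 5 distinct, len 11
[4, 1, 8, 2, 7] 5 distinct, len 5
[4, 1, 8, 2, 7, 8] 5 distinct, len 6
[1, 8, 2, 7, 8, 5] 5 distinct, len 6
[1, 8, 2, 7, 8, 5, 7] 5 distinct, len 7
[1, 8, 2, 7, 8, 5, 7, 1] 5 distinct, len 8
Longest length with ≤5 distinct: 11.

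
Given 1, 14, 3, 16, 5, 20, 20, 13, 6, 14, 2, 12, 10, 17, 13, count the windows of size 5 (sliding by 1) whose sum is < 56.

[1, 14, 3, 16, 5] → sum 39  < 56 ✓
[14, 3, 16, 5, 20] → sum 58
[3, 16, 5, 20, 20] → sum 64
[16, 5, 20, 20, 13] → sum 74
[5, 20, 20, 13, 6] → sum 64
[20, 20, 13, 6, 14] → sum 73
[20, 13, 6, 14, 2] → sum 55  < 56 ✓
[13, 6, 14, 2, 12] → sum 47  < 56 ✓
[6, 14, 2, 12, 10] → sum 44  < 56 ✓
[14, 2, 12, 10, 17] → sum 55  < 56 ✓
[2, 12, 10, 17, 13] → sum 54  < 56 ✓
6 windows satisfy the condition.

6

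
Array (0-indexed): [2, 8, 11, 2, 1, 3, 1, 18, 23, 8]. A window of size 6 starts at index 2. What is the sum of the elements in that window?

Elements at indices 2..7: 11, 2, 1, 3, 1, 18
sum(11, 2, 1, 3, 1, 18) = 36

36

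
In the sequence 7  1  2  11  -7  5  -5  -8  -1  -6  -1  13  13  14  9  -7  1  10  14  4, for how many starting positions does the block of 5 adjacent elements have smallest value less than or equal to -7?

[7, 1, 2, 11, -7] → min -7  ≤ -7 ✓
[1, 2, 11, -7, 5] → min -7  ≤ -7 ✓
[2, 11, -7, 5, -5] → min -7  ≤ -7 ✓
[11, -7, 5, -5, -8] → min -8  ≤ -7 ✓
[-7, 5, -5, -8, -1] → min -8  ≤ -7 ✓
[5, -5, -8, -1, -6] → min -8  ≤ -7 ✓
[-5, -8, -1, -6, -1] → min -8  ≤ -7 ✓
[-8, -1, -6, -1, 13] → min -8  ≤ -7 ✓
[-1, -6, -1, 13, 13] → min -6
[-6, -1, 13, 13, 14] → min -6
[-1, 13, 13, 14, 9] → min -1
[13, 13, 14, 9, -7] → min -7  ≤ -7 ✓
[13, 14, 9, -7, 1] → min -7  ≤ -7 ✓
[14, 9, -7, 1, 10] → min -7  ≤ -7 ✓
[9, -7, 1, 10, 14] → min -7  ≤ -7 ✓
[-7, 1, 10, 14, 4] → min -7  ≤ -7 ✓
13 windows satisfy the condition.

13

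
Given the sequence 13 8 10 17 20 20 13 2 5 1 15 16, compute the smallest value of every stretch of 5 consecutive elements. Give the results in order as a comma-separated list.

13 8 10 17 20 → min 8
8 10 17 20 20 → min 8
10 17 20 20 13 → min 10
17 20 20 13 2 → min 2
20 20 13 2 5 → min 2
20 13 2 5 1 → min 1
13 2 5 1 15 → min 1
2 5 1 15 16 → min 1

8, 8, 10, 2, 2, 1, 1, 1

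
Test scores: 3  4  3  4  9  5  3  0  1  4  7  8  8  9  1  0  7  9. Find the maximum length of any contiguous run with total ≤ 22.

6

[3] sum 3 len 1
[3, 4] sum 7 len 2
[3, 4, 3] sum 10 len 3
[3, 4, 3, 4] sum 14 len 4
[4, 3, 4, 9] sum 20 len 4
[3, 4, 9, 5] sum 21 len 4
[4, 9, 5, 3] sum 21 len 4
[4, 9, 5, 3, 0] sum 21 len 5
[4, 9, 5, 3, 0, 1] sum 22 len 6
[9, 5, 3, 0, 1, 4] sum 22 len 6
[5, 3, 0, 1, 4, 7] sum 20 len 6
[0, 1, 4, 7, 8] sum 20 len 5
[8, 8] sum 16 len 2
[8, 9] sum 17 len 2
[8, 9, 1] sum 18 len 3
[8, 9, 1, 0] sum 18 len 4
[9, 1, 0, 7] sum 17 len 4
[1, 0, 7, 9] sum 17 len 4
Longest length seen: 6.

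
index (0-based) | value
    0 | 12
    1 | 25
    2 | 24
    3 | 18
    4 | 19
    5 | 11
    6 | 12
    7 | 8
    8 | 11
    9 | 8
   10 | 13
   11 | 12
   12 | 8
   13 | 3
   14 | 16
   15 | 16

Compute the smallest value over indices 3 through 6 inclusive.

11

Elements at indices 3..6: 18, 19, 11, 12
min(18, 19, 11, 12) = 11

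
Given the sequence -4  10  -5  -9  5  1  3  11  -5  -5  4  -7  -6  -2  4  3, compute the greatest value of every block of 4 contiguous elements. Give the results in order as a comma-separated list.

Sliding a size-4 window across the 16 values:
-4 10 -5 -9 → max 10
10 -5 -9 5 → max 10
-5 -9 5 1 → max 5
-9 5 1 3 → max 5
5 1 3 11 → max 11
1 3 11 -5 → max 11
3 11 -5 -5 → max 11
11 -5 -5 4 → max 11
-5 -5 4 -7 → max 4
-5 4 -7 -6 → max 4
4 -7 -6 -2 → max 4
-7 -6 -2 4 → max 4
-6 -2 4 3 → max 4

10, 10, 5, 5, 11, 11, 11, 11, 4, 4, 4, 4, 4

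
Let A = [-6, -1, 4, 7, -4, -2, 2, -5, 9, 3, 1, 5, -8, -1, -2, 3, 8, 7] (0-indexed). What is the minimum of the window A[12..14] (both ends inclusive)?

Elements at indices 12..14: -8, -1, -2
min(-8, -1, -2) = -8

-8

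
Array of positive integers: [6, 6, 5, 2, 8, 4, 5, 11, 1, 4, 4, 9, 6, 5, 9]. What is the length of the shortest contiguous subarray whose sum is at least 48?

8

Extend right; whenever the sum reaches 48, record the length and shrink from the left:
add 6: running sum 6 < 48
add 6: running sum 12 < 48
add 5: running sum 17 < 48
add 2: running sum 19 < 48
add 8: running sum 27 < 48
add 4: running sum 31 < 48
add 5: running sum 36 < 48
add 11: running sum 47 < 48
end 8: [6, 6, 5, 2, 8, 4, 5, 11, 1] sum 48, len 9
end 9: [6, 6, 5, 2, 8, 4, 5, 11, 1, 4] sum 52, len 10
end 10: [6, 5, 2, 8, 4, 5, 11, 1, 4, 4] sum 50, len 10
end 11: [2, 8, 4, 5, 11, 1, 4, 4, 9] sum 48, len 9
end 12: [8, 4, 5, 11, 1, 4, 4, 9, 6] sum 52, len 9
end 13: [4, 5, 11, 1, 4, 4, 9, 6, 5] sum 49, len 9
end 14: [11, 1, 4, 4, 9, 6, 5, 9] sum 49, len 8
Shortest qualifying length: 8.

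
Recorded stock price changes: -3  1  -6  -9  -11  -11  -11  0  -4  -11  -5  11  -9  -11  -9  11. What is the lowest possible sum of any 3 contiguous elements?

-33

Each size-3 window and its sum:
(-3, 1, -6) → sum -8
(1, -6, -9) → sum -14
(-6, -9, -11) → sum -26
(-9, -11, -11) → sum -31
(-11, -11, -11) → sum -33
(-11, -11, 0) → sum -22
(-11, 0, -4) → sum -15
(0, -4, -11) → sum -15
(-4, -11, -5) → sum -20
(-11, -5, 11) → sum -5
(-5, 11, -9) → sum -3
(11, -9, -11) → sum -9
(-9, -11, -9) → sum -29
(-11, -9, 11) → sum -9
Lowest of these is -33.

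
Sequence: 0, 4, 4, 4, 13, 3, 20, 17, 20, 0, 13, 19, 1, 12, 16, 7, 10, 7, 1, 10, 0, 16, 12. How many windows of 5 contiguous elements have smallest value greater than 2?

[0, 4, 4, 4, 13] → min 0
[4, 4, 4, 13, 3] → min 3  > 2 ✓
[4, 4, 13, 3, 20] → min 3  > 2 ✓
[4, 13, 3, 20, 17] → min 3  > 2 ✓
[13, 3, 20, 17, 20] → min 3  > 2 ✓
[3, 20, 17, 20, 0] → min 0
[20, 17, 20, 0, 13] → min 0
[17, 20, 0, 13, 19] → min 0
[20, 0, 13, 19, 1] → min 0
[0, 13, 19, 1, 12] → min 0
[13, 19, 1, 12, 16] → min 1
[19, 1, 12, 16, 7] → min 1
[1, 12, 16, 7, 10] → min 1
[12, 16, 7, 10, 7] → min 7  > 2 ✓
[16, 7, 10, 7, 1] → min 1
[7, 10, 7, 1, 10] → min 1
[10, 7, 1, 10, 0] → min 0
[7, 1, 10, 0, 16] → min 0
[1, 10, 0, 16, 12] → min 0
5 windows satisfy the condition.

5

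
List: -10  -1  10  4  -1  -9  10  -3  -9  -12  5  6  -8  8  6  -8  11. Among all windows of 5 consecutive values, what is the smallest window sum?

-23

Each size-5 window and its sum:
(-10, -1, 10, 4, -1) → sum 2
(-1, 10, 4, -1, -9) → sum 3
(10, 4, -1, -9, 10) → sum 14
(4, -1, -9, 10, -3) → sum 1
(-1, -9, 10, -3, -9) → sum -12
(-9, 10, -3, -9, -12) → sum -23
(10, -3, -9, -12, 5) → sum -9
(-3, -9, -12, 5, 6) → sum -13
(-9, -12, 5, 6, -8) → sum -18
(-12, 5, 6, -8, 8) → sum -1
(5, 6, -8, 8, 6) → sum 17
(6, -8, 8, 6, -8) → sum 4
(-8, 8, 6, -8, 11) → sum 9
Smallest of these is -23.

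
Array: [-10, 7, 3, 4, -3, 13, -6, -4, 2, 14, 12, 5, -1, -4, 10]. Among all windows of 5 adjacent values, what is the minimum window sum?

Each size-5 window and its sum:
-10 7 3 4 -3 → sum 1
7 3 4 -3 13 → sum 24
3 4 -3 13 -6 → sum 11
4 -3 13 -6 -4 → sum 4
-3 13 -6 -4 2 → sum 2
13 -6 -4 2 14 → sum 19
-6 -4 2 14 12 → sum 18
-4 2 14 12 5 → sum 29
2 14 12 5 -1 → sum 32
14 12 5 -1 -4 → sum 26
12 5 -1 -4 10 → sum 22
Minimum of these is 1.

1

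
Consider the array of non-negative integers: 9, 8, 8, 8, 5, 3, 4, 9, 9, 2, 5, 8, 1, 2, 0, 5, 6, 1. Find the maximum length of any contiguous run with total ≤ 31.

Extend to the right; shrink from the left whenever the sum exceeds 31:
→ 9: sum 9, len 1
→ 8: sum 17, len 2
→ 8: sum 25, len 3
→ 8 (dropped 9): sum 24, len 3
→ 5: sum 29, len 4
→ 3 (dropped 8): sum 24, len 4
→ 4: sum 28, len 5
→ 9 (dropped 8): sum 29, len 5
→ 9 (dropped 8): sum 30, len 5
→ 2 (dropped 5): sum 27, len 5
→ 5 (dropped 3): sum 29, len 5
→ 8 (dropped 4, 9): sum 24, len 4
→ 1: sum 25, len 5
→ 2: sum 27, len 6
→ 0: sum 27, len 7
→ 5 (dropped 9): sum 23, len 7
→ 6: sum 29, len 8
→ 1: sum 30, len 9
Longest length seen: 9.

9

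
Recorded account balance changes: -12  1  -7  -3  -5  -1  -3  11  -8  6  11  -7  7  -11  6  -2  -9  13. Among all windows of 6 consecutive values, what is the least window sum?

-27

(-12, 1, -7, -3, -5, -1) → sum -27
(1, -7, -3, -5, -1, -3) → sum -18
(-7, -3, -5, -1, -3, 11) → sum -8
(-3, -5, -1, -3, 11, -8) → sum -9
(-5, -1, -3, 11, -8, 6) → sum 0
(-1, -3, 11, -8, 6, 11) → sum 16
(-3, 11, -8, 6, 11, -7) → sum 10
(11, -8, 6, 11, -7, 7) → sum 20
(-8, 6, 11, -7, 7, -11) → sum -2
(6, 11, -7, 7, -11, 6) → sum 12
(11, -7, 7, -11, 6, -2) → sum 4
(-7, 7, -11, 6, -2, -9) → sum -16
(7, -11, 6, -2, -9, 13) → sum 4
Least of these is -27.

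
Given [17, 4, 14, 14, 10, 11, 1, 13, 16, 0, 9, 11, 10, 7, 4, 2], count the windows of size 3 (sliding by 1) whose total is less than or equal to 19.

1

(17, 4, 14) → sum 35
(4, 14, 14) → sum 32
(14, 14, 10) → sum 38
(14, 10, 11) → sum 35
(10, 11, 1) → sum 22
(11, 1, 13) → sum 25
(1, 13, 16) → sum 30
(13, 16, 0) → sum 29
(16, 0, 9) → sum 25
(0, 9, 11) → sum 20
(9, 11, 10) → sum 30
(11, 10, 7) → sum 28
(10, 7, 4) → sum 21
(7, 4, 2) → sum 13  ≤ 19 ✓
1 window satisfy the condition.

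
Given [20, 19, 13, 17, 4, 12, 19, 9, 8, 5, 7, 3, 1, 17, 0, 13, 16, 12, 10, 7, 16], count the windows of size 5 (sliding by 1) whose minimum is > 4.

20 19 13 17 4 → min 4
19 13 17 4 12 → min 4
13 17 4 12 19 → min 4
17 4 12 19 9 → min 4
4 12 19 9 8 → min 4
12 19 9 8 5 → min 5  > 4 ✓
19 9 8 5 7 → min 5  > 4 ✓
9 8 5 7 3 → min 3
8 5 7 3 1 → min 1
5 7 3 1 17 → min 1
7 3 1 17 0 → min 0
3 1 17 0 13 → min 0
1 17 0 13 16 → min 0
17 0 13 16 12 → min 0
0 13 16 12 10 → min 0
13 16 12 10 7 → min 7  > 4 ✓
16 12 10 7 16 → min 7  > 4 ✓
4 windows satisfy the condition.

4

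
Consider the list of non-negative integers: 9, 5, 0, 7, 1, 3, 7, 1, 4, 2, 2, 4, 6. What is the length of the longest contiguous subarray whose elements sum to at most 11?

4

→ 9: sum 9, len 1
→ 5 (dropped 9): sum 5, len 1
→ 0: sum 5, len 2
→ 7 (dropped 5): sum 7, len 2
→ 1: sum 8, len 3
→ 3: sum 11, len 4
→ 7 (dropped 0, 7): sum 11, len 3
→ 1 (dropped 1): sum 11, len 3
→ 4 (dropped 3, 7): sum 5, len 2
→ 2: sum 7, len 3
→ 2: sum 9, len 4
→ 4 (dropped 1, 4): sum 8, len 3
→ 6 (dropped 2, 2): sum 10, len 2
Longest length seen: 4.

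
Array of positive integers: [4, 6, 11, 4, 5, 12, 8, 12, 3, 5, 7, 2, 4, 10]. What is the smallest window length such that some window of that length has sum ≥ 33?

4

Extend right; whenever the sum reaches 33, record the length and shrink from the left:
add 4: running sum 4 < 33
add 6: running sum 10 < 33
add 11: running sum 21 < 33
add 4: running sum 25 < 33
add 5: running sum 30 < 33
add 12: shortest ending here [6, 11, 4, 5, 12] sum 38, len 5
add 8: shortest ending here [11, 4, 5, 12, 8] sum 40, len 5
add 12: shortest ending here [5, 12, 8, 12] sum 37, len 4
add 3: shortest ending here [12, 8, 12, 3] sum 35, len 4
add 5: shortest ending here [12, 8, 12, 3, 5] sum 40, len 5
add 7: shortest ending here [8, 12, 3, 5, 7] sum 35, len 5
add 2: shortest ending here [8, 12, 3, 5, 7, 2] sum 37, len 6
add 4: shortest ending here [12, 3, 5, 7, 2, 4] sum 33, len 6
add 10: shortest ending here [12, 3, 5, 7, 2, 4, 10] sum 43, len 7
Shortest qualifying length: 4.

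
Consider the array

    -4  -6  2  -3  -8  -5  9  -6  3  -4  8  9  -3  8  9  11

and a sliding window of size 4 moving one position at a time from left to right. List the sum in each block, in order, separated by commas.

-11, -15, -14, -7, -10, 1, 2, 1, 16, 10, 22, 23, 25

Sliding a size-4 window across the 16 values:
(-4, -6, 2, -3) → sum -11
(-6, 2, -3, -8) → sum -15
(2, -3, -8, -5) → sum -14
(-3, -8, -5, 9) → sum -7
(-8, -5, 9, -6) → sum -10
(-5, 9, -6, 3) → sum 1
(9, -6, 3, -4) → sum 2
(-6, 3, -4, 8) → sum 1
(3, -4, 8, 9) → sum 16
(-4, 8, 9, -3) → sum 10
(8, 9, -3, 8) → sum 22
(9, -3, 8, 9) → sum 23
(-3, 8, 9, 11) → sum 25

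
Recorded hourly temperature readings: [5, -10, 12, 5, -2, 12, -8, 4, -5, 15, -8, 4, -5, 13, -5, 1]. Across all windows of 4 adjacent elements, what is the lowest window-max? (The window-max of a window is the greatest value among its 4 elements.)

12

Window maxs for each of the 13 positions:
(5, -10, 12, 5) → max 12
(-10, 12, 5, -2) → max 12
(12, 5, -2, 12) → max 12
(5, -2, 12, -8) → max 12
(-2, 12, -8, 4) → max 12
(12, -8, 4, -5) → max 12
(-8, 4, -5, 15) → max 15
(4, -5, 15, -8) → max 15
(-5, 15, -8, 4) → max 15
(15, -8, 4, -5) → max 15
(-8, 4, -5, 13) → max 13
(4, -5, 13, -5) → max 13
(-5, 13, -5, 1) → max 13
Lowest of these is 12.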